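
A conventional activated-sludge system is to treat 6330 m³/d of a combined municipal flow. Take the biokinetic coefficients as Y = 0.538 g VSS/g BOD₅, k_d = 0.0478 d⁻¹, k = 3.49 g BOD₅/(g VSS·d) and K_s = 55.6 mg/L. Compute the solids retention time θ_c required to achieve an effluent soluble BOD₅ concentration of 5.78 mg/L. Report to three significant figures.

θ_c ≈ 7.75 d

At the target effluent, Y k S/(K_s+S) = 0.538×3.49×5.78/61.38 = 0.1768 d⁻¹.
Then 1/θ_c = μ − k_d = 0.1768 − 0.0478 = 0.1290 d⁻¹, giving θ_c = 7.751 d.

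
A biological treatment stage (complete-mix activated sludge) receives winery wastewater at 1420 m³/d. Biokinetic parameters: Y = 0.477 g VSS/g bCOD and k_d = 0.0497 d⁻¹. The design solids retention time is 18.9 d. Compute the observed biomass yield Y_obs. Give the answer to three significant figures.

The observed yield is Y_obs = Y/(1 + k_d·θ_c) = 0.477 / (1 + 0.0497 × 18.9) = 0.477 / 1.939 = 0.2460 g VSS per g bCOD removed.

Y_obs ≈ 0.246 g VSS/g bCOD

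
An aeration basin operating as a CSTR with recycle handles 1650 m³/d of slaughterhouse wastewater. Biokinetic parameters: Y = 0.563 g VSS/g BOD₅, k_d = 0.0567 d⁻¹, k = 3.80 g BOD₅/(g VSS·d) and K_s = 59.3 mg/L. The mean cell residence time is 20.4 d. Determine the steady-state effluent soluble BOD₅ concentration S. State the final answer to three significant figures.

S ≈ 3.08 mg/L

For a completely mixed reactor with recycle the Lawrence–McCarty relation gives S = K_s·(1 + k_d·θ_c) / [θ_c·(Y·k − k_d) − 1] = 59.3 × (1 + 0.0567 × 20.4) / [20.4 × (0.563 × 3.80 − 0.0567) − 1] = 127.9 / 41.49 = 3.083 mg/L.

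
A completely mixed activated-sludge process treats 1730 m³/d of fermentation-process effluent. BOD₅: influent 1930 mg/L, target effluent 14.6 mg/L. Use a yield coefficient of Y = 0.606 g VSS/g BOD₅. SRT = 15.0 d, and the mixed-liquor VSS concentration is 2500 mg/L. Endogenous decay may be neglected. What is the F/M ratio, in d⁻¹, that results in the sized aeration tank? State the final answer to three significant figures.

F/M ≈ 0.111 d⁻¹

With k_d = 0 the design equation reduces to V = Y Q (S₀−S) θ_c / X = 0.606 × 1730 × (1930 − 14.6) × 15.0 / 2500 = 12048 m³.
F/M = Q·S₀ / (V·X) = 1730 × 1930 / (12048 × 2500) = 0.1108 g BOD₅·(g VSS·d)⁻¹.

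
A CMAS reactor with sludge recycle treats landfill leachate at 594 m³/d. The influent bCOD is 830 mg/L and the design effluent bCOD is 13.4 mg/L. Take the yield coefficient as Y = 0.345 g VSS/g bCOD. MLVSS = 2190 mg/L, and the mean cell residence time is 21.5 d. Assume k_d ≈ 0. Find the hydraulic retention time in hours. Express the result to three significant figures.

With k_d = 0 the design equation reduces to V = Y Q (S₀−S) θ_c / X = 0.345 × 594 × (830 − 13.4) × 21.5 / 2190 = 1643 m³.
Hydraulic retention time τ = V/Q = 1643 / 594 = 2.766 d = 66.38 h.

τ ≈ 66.4 h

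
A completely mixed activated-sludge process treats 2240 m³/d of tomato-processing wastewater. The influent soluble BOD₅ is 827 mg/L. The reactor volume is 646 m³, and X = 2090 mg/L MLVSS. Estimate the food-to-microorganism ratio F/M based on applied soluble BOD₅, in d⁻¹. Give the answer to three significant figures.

F/M = Q·S₀ / (V·X) = 2240 × 827 / (646.0 × 2090) = 1.372 g soluble BOD₅·(g VSS·d)⁻¹.

F/M ≈ 1.37 d⁻¹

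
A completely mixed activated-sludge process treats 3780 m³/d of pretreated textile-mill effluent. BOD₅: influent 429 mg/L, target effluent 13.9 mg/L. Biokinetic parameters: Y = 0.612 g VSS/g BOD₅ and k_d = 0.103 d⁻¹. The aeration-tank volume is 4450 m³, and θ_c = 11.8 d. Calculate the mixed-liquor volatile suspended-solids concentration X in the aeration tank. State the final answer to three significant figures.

X ≈ 1150 mg/L

X = Y·Q·ΔS·θ_c / [V·(1 + k_d θ_c)] = 0.612 × 3780 × (429 − 13.9) × 11.8 / [4450 × (1 + 0.103 × 11.8)] = 1149 mg/L.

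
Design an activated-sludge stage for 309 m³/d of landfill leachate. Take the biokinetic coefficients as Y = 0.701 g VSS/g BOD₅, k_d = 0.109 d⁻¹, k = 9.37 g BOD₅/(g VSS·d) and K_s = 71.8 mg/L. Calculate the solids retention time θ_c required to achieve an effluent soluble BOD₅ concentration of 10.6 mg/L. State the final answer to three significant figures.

Specific growth rate at S = 10.6 mg/L: μ = YkS/(K_s+S) = 0.701·9.37·10.6/(71.8+10.6) = 0.8450 d⁻¹.
θ_c = 1/(μ − k_d) = 1/(0.8450 − 0.109) = 1/0.7360 = 1.359 d.

θ_c ≈ 1.36 d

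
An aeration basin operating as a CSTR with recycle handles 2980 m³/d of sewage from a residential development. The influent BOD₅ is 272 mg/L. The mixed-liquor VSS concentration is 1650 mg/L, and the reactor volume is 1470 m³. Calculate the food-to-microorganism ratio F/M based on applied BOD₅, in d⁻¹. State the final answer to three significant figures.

Food-to-microorganism ratio F/M = Q S₀ / (V X) = 2980 × 272 / (1470 × 1650) = 0.3342 d⁻¹.

F/M ≈ 0.334 d⁻¹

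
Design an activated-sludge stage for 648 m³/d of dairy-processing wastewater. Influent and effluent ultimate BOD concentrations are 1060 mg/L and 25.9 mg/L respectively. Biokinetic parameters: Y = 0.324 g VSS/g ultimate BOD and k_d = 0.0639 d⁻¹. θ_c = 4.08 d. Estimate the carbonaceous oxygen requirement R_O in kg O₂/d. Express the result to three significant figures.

R_O ≈ 426 kg O₂/d

The observed yield is Y_obs = Y/(1 + k_d·θ_c) = 0.324 / (1 + 0.0639 × 4.08) = 0.324 / 1.261 = 0.2570 g VSS per g ultimate BOD removed.
Mass of ultimate BOD removed per day: Q(S₀ − S) = 648 × 1034 g/m³ = 670.1 kg/d.
Net sludge production P_X = 0.2570 × 670.1 = 172.2 kg VSS/d.
R_O = Q·(S₀ − S) − 1.42·P_X = 670.1 − 1.42 × 172.2 = 425.6 kg O₂/d.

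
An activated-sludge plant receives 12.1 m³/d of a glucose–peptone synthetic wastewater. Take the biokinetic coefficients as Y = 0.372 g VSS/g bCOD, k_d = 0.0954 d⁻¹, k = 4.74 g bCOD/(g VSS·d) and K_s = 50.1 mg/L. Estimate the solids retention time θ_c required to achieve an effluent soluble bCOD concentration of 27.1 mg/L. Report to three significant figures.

From 1/θ_c = Y·k·S/(K_s + S) − k_d: Y·k·S/(K_s+S) = 0.372 × 4.74 × 27.1 / (50.1 + 27.1) = 0.6190 d⁻¹.
Then 1/θ_c = μ − k_d = 0.6190 − 0.0954 = 0.5236 d⁻¹, giving θ_c = 1.910 d.

θ_c ≈ 1.91 d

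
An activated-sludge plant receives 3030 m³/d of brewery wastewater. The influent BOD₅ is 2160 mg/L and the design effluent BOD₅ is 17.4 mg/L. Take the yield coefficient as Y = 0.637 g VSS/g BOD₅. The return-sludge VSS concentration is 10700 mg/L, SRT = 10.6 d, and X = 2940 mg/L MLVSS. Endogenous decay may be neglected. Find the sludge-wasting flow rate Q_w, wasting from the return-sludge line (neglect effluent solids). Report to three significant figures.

Q_w ≈ 386 m³/d

V·X = Y·Q·ΔS·θ_c gives V = 0.637 × 3030 × (2160 − 17.4) × 10.6 / 2940 = 14910 m³.
Q_w = (V·X)/(θ_c X_r) = 14910 × 2940 / (10.6 × 10700) = 386.5 m³/d.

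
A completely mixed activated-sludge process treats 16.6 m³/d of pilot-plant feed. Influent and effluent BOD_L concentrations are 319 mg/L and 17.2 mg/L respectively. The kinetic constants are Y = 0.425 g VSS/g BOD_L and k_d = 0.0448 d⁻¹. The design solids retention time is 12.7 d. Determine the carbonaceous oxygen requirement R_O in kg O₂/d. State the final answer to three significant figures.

R_O ≈ 3.08 kg O₂/d

Correct the yield for decay: Y_obs = Y/(1 + k_d θ_c) = 0.425 / (1 + 0.0448 × 12.7) = 0.425 / 1.569 = 0.2709.
Q·(S₀ − S) = 16.6 × (319 − 17.2) × 10⁻³ = 5.010 kg/d removed.
Net sludge production P_X = 0.2709 × 5.010 = 1.357 kg VSS/d.
Carbonaceous O₂ demand = substrate oxidised − cell-mass equivalent = 5.010 − 1.42 × 1.357 = 3.083 kg O₂/d.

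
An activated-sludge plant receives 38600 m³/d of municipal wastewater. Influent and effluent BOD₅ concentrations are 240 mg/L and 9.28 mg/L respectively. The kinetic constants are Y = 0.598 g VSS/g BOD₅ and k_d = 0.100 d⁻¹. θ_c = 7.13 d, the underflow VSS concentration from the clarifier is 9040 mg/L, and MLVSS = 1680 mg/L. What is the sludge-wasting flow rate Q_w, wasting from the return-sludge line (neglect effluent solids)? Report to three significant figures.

Steady-state biomass mass balance: V·X·(1 + k_d·θ_c) = Y·Q·(S₀ − S)·θ_c, so V = 0.598 × 38600 × (240 − 9.28) × 7.13 / [1680 × (1 + 0.100 × 7.13)] = 3.8×10^7 / 2878 = 13195 m³.
Wasting from the return line (neglecting effluent solids): Q_w = V·X / (θ_c·X_r) = 13195 × 1680 / (7.13 × 9040) = 343.9 m³/d.

Q_w ≈ 344 m³/d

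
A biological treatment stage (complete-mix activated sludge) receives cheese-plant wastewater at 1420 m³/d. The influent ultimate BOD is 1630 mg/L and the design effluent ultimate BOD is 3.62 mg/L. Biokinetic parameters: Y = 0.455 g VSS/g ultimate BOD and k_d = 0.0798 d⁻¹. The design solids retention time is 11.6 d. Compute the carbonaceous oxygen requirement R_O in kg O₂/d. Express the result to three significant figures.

R_O ≈ 1530 kg O₂/d

The observed yield is Y_obs = Y/(1 + k_d·θ_c) = 0.455 / (1 + 0.0798 × 11.6) = 0.455 / 1.926 = 0.2363 g VSS per g ultimate BOD removed.
Mass of ultimate BOD removed per day: Q(S₀ − S) = 1420 × 1626 g/m³ = 2309 kg/d.
P_X = Y_obs·Q·(S₀ − S) = 0.2363 × 2309 = 545.7 kg VSS/d.
R_O = Q·ΔS − 1.42 P_X = 2309 − 774.9 = 1535 kg O₂/d.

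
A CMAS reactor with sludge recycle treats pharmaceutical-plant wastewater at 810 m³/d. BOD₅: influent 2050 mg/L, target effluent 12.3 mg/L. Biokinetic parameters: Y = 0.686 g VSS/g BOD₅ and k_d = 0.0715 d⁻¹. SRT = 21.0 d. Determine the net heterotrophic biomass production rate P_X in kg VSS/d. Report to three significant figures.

Correct the yield for decay: Y_obs = Y/(1 + k_d θ_c) = 0.686 / (1 + 0.0715 × 21.0) = 0.686 / 2.502 = 0.2742.
Substrate removed = Q·(S₀ − S) = 810 m³/d × (2050 − 12.3) g/m³ = 1.65×10^6 g/d = 1651 kg/d.
So the net sludge growth is P_X = 0.2742 × 1651 = 452.6 kg VSS/d.

P_X ≈ 453 kg VSS/d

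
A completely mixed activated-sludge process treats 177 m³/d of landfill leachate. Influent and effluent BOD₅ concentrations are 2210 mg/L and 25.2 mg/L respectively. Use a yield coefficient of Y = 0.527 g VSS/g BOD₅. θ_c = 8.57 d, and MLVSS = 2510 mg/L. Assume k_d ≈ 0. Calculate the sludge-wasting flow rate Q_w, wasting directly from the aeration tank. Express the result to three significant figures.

Q_w ≈ 81.2 m³/d

Biomass mass balance (decay neglected): V·X = Y·Q·(S₀ − S)·θ_c, so V = 0.527 × 177 × (2210 − 25.2) × 8.57 / 2510 = 695.8 m³.
For wasting at MLVSS concentration, Q_w = V/θ_c = 695.8/8.57 = 81.19 m³/d.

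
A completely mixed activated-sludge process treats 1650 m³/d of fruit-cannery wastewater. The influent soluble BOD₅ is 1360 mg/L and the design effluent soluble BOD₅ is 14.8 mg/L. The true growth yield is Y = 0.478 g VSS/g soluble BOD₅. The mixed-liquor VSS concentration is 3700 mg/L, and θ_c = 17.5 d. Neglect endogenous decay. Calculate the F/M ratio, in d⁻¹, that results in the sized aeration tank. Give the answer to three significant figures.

F/M ≈ 0.121 d⁻¹

Biomass mass balance (decay neglected): V·X = Y·Q·(S₀ − S)·θ_c, so V = 0.478 × 1650 × (1360 − 14.8) × 17.5 / 3700 = 5018 m³.
F/M = applied load / biomass = Q·S₀/(V·X) = 1650 × 1360 / (5018 × 3700) = 0.1209 d⁻¹.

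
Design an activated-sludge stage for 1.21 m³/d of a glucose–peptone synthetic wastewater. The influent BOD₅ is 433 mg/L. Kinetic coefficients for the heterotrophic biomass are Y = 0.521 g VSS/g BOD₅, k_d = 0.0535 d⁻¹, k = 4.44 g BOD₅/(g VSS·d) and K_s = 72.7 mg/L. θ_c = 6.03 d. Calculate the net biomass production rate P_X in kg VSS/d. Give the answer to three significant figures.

P_X ≈ 0.203 kg VSS/d

From the Monod/SRT balance for a CMAS, S = K_s·(1+k_d θ_c)/[θ_c·(Y k − k_d) − 1] = 72.7 × (1 + 0.0535 × 6.03) / [6.03 × (0.521 × 4.44 − 0.0535) − 1] = 96.15 / 12.63 = 7.615 mg/L.
The observed yield is Y_obs = Y/(1 + k_d·θ_c) = 0.521 / (1 + 0.0535 × 6.03) = 0.521 / 1.323 = 0.3939 g VSS per g BOD₅ removed.
Mass of BOD₅ removed per day: Q(S₀ − S) = 1.21 × 425.4 g/m³ = 0.5147 kg/d.
P_X = Y_obs · Q(S₀ − S) = 0.3939 × 0.5147 = 0.2028 kg VSS/d.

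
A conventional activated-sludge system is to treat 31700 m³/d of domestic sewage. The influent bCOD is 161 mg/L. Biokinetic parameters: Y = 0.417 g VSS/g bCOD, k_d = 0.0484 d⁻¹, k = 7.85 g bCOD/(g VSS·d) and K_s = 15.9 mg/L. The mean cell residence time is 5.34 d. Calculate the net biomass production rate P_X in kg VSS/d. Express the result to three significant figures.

Effluent substrate depends only on kinetics and SRT: S = K_s(1 + k_d θ_c) / [θ_c(Yk − k_d) − 1] = 15.9 × (1 + 0.0484 × 5.34) / [5.34 × (0.417 × 7.85 − 0.0484) − 1] = 20.01 / 16.22 = 1.233 mg/L.
Y_obs = Y / (1 + k_d θ_c) = 0.417 / (1 + 0.0484 × 5.34) = 0.417 / 1.258 = 0.3314.
Mass of bCOD removed per day: Q(S₀ − S) = 31700 × 159.8 g/m³ = 5065 kg/d.
So the net sludge growth is P_X = 0.3314 × 5065 = 1678 kg VSS/d.

P_X ≈ 1680 kg VSS/d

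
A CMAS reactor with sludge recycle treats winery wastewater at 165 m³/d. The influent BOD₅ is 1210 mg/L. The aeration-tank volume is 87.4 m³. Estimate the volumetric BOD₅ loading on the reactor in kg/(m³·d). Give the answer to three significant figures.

Applied BOD₅ load per unit volume = Q·S₀/V = (165 × 1210/1000)/87.40 = 2.284 kg BOD₅·m⁻³·d⁻¹.

L_v ≈ 2.28 kg BOD₅/(m³·d)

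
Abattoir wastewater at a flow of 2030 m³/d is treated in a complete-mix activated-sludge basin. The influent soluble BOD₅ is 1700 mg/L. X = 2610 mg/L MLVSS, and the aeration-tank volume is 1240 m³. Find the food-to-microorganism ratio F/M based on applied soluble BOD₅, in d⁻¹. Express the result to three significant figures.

F/M ≈ 1.07 d⁻¹

Food-to-microorganism ratio F/M = Q S₀ / (V X) = 2030 × 1700 / (1240 × 2610) = 1.066 d⁻¹.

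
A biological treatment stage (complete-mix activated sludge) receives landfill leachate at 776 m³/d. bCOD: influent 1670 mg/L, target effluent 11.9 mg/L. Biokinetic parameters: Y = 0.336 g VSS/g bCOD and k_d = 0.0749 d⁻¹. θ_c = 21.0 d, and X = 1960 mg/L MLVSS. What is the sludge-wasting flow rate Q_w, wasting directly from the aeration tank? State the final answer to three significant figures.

From the SRT design equation V = Y Q (S₀−S) θ_c / [X (1 + k_d θ_c)] = 0.336 × 776 × (1670 − 11.9) × 21.0 / [1960 × (1 + 0.0749 × 21.0)] = 9.08×10^6 / 5043 = 1800 m³.
Wasting from the aeration tank: Q_w = V / θ_c = 1800 / 21.0 = 85.73 m³/d.

Q_w ≈ 85.7 m³/d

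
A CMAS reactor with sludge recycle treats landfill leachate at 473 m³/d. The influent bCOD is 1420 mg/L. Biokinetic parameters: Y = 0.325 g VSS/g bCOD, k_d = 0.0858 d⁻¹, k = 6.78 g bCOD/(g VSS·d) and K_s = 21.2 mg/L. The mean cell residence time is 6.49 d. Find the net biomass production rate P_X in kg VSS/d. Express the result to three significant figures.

For a completely mixed reactor with recycle the Lawrence–McCarty relation gives S = K_s·(1 + k_d·θ_c) / [θ_c·(Y·k − k_d) − 1] = 21.2 × (1 + 0.0858 × 6.49) / [6.49 × (0.325 × 6.78 − 0.0858) − 1] = 33.01 / 12.74 = 2.590 mg/L.
Y_obs = Y / (1 + k_d θ_c) = 0.325 / (1 + 0.0858 × 6.49) = 0.325 / 1.557 = 0.2088.
ΔS = 1420 − 2.59 = 1417 mg/L, so the substrate removal rate is 473 × 1417/1000 = 670.4 kg bCOD/d.
Net biomass production P_X = Y_obs × Q·(S₀ − S) = 0.2088 × 670.4 = 140.0 kg VSS/d.

P_X ≈ 140 kg VSS/d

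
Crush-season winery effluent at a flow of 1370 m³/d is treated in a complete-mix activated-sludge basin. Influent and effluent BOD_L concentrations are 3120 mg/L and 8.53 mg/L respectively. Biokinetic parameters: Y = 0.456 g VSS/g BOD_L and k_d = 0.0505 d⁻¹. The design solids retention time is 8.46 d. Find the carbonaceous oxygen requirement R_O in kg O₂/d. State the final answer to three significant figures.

The observed yield is Y_obs = Y/(1 + k_d·θ_c) = 0.456 / (1 + 0.0505 × 8.46) = 0.456 / 1.427 = 0.3195 g VSS per g BOD_L removed.
Mass of BOD_L removed per day: Q(S₀ − S) = 1370 × 3111 g/m³ = 4263 kg/d.
P_X = Y_obs·Q·(S₀ − S) = 0.3195 × 4263 = 1362 kg VSS/d.
Carbonaceous O₂ demand = substrate oxidised − cell-mass equivalent = 4263 − 1.42 × 1362 = 2329 kg O₂/d.

R_O ≈ 2330 kg O₂/d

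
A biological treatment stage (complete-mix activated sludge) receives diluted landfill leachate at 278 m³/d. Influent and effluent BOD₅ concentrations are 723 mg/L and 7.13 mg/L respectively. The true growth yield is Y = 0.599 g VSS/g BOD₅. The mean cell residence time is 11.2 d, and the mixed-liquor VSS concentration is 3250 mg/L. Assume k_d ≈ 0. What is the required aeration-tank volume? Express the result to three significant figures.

V ≈ 411 m³

V·X = Y·Q·ΔS·θ_c gives V = 0.599 × 278 × (723 − 7.13) × 11.2 / 3250 = 410.8 m³.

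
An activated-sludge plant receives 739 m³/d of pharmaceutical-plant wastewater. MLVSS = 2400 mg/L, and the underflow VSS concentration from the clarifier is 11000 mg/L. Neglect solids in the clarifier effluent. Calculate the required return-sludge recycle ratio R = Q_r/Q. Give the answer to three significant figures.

R = Q_r/Q = X/(X_r − X) = 2400 / (11000 − 2400) = 0.2791.

R ≈ 0.279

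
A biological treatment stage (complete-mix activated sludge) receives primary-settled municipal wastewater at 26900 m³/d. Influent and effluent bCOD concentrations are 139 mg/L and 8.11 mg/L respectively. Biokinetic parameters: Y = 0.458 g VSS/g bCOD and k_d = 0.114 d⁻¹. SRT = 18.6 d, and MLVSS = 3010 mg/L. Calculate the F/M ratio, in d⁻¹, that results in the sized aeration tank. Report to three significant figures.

Rearranging the biomass balance for a CMAS with decay, V = Y·Q·ΔS·θ_c / [X·(1+k_d θ_c)] = 0.458 × 26900 × (139 − 8.11) × 18.6 / [3010 × (1 + 0.114 × 18.6)] = 3×10^7 / 9392 = 3193 m³.
F/M = Q·S₀ / (V·X) = 26900 × 139 / (3193 × 3010) = 0.3890 g bCOD·(g VSS·d)⁻¹.

F/M ≈ 0.389 d⁻¹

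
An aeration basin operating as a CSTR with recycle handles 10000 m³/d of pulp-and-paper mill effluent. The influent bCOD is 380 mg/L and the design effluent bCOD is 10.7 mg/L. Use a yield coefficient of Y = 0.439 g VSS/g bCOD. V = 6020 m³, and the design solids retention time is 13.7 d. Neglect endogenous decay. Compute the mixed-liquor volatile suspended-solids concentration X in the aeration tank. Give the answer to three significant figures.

X ≈ 3690 mg/L

From V·X = Y·Q·(S₀ − S)·θ_c (decay neglected): X = 0.439 × 10000 × (380 − 10.7) × 13.7 / 6020 = 3690 mg/L.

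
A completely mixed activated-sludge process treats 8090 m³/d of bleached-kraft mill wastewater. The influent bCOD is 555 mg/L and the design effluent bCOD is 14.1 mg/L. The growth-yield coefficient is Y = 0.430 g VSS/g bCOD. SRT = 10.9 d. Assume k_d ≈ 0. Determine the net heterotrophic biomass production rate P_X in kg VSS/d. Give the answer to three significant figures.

With endogenous decay neglected, the observed yield equals the true yield: Y_obs = Y = 0.430 g VSS/g bCOD.
ΔS = 555 − 14.1 = 540.9 mg/L, so the substrate removal rate is 8090 × 540.9/1000 = 4376 kg bCOD/d.
P_X = Y_obs · Q(S₀ − S) = 0.4300 × 4376 = 1882 kg VSS/d.

P_X ≈ 1880 kg VSS/d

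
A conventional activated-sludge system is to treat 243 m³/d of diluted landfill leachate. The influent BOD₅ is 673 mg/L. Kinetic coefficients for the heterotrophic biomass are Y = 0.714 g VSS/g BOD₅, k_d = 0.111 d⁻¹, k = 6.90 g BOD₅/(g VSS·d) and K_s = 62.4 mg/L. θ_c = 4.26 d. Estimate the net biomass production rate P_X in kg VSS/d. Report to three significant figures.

P_X ≈ 78.7 kg VSS/d

From the Monod/SRT balance for a CMAS, S = K_s·(1+k_d θ_c)/[θ_c·(Y k − k_d) − 1] = 62.4 × (1 + 0.111 × 4.26) / [4.26 × (0.714 × 6.90 − 0.111) − 1] = 91.91 / 19.51 = 4.710 mg/L.
Observed yield with endogenous decay: Y_obs = Y / (1 + k_d·θ_c) = 0.714 / (1 + 0.111 × 4.26) = 0.714 / 1.473 = 0.4848 g VSS/g BOD₅.
Q·(S₀ − S) = 243 × (673 − 4.71) × 10⁻³ = 162.4 kg/d removed.
P_X = Y_obs · Q(S₀ − S) = 0.4848 × 162.4 = 78.72 kg VSS/d.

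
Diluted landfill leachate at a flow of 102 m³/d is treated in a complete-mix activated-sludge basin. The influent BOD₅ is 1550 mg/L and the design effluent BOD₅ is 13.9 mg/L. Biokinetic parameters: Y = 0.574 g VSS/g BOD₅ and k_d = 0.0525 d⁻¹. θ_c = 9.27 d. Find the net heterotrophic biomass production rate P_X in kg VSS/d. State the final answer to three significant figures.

P_X ≈ 60.5 kg VSS/d

Y_obs = Y / (1 + k_d θ_c) = 0.574 / (1 + 0.0525 × 9.27) = 0.574 / 1.487 = 0.3861.
ΔS = 1550 − 13.9 = 1536 mg/L, so the substrate removal rate is 102 × 1536/1000 = 156.7 kg BOD₅/d.
Biomass produced: P_X = Y_obs·Q·ΔS = 0.3861 × 156.7 ≈ 60.49 kg VSS/d.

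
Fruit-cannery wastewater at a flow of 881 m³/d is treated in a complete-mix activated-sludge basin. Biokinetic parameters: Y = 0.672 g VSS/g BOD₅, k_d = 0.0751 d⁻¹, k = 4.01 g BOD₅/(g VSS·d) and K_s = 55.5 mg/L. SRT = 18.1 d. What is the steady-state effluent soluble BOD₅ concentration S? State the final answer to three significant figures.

S ≈ 2.82 mg/L

For a completely mixed reactor with recycle the Lawrence–McCarty relation gives S = K_s·(1 + k_d·θ_c) / [θ_c·(Y·k − k_d) − 1] = 55.5 × (1 + 0.0751 × 18.1) / [18.1 × (0.672 × 4.01 − 0.0751) − 1] = 130.9 / 46.42 = 2.821 mg/L.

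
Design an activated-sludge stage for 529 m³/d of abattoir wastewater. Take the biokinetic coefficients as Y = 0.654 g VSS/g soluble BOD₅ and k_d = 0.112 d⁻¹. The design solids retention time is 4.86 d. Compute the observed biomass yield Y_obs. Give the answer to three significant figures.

Y_obs ≈ 0.423 g VSS/g soluble BOD₅

Correct the yield for decay: Y_obs = Y/(1 + k_d θ_c) = 0.654 / (1 + 0.112 × 4.86) = 0.654 / 1.544 = 0.4235.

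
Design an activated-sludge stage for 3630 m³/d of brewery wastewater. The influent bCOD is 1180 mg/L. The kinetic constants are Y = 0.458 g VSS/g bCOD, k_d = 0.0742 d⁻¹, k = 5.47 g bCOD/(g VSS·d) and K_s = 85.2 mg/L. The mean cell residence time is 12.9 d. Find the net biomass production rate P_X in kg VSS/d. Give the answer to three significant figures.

P_X ≈ 998 kg VSS/d

Effluent substrate depends only on kinetics and SRT: S = K_s(1 + k_d θ_c) / [θ_c(Yk − k_d) − 1] = 85.2 × (1 + 0.0742 × 12.9) / [12.9 × (0.458 × 5.47 − 0.0742) − 1] = 166.8 / 30.36 = 5.492 mg/L.
Y_obs = Y / (1 + k_d θ_c) = 0.458 / (1 + 0.0742 × 12.9) = 0.458 / 1.957 = 0.2340.
ΔS = 1180 − 5.49 = 1175 mg/L, so the substrate removal rate is 3630 × 1175/1000 = 4263 kg bCOD/d.
P_X = Y_obs · Q(S₀ − S) = 0.2340 × 4263 = 997.7 kg VSS/d.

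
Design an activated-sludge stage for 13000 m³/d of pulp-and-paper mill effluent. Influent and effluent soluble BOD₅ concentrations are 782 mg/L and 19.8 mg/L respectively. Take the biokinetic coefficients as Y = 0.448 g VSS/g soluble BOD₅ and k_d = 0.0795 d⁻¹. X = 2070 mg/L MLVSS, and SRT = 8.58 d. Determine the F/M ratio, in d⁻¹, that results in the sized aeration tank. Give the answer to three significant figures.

Rearranging the biomass balance for a CMAS with decay, V = Y·Q·ΔS·θ_c / [X·(1+k_d θ_c)] = 0.448 × 13000 × (782 − 19.8) × 8.58 / [2070 × (1 + 0.0795 × 8.58)] = 3.81×10^7 / 3482 = 10938 m³.
Food-to-microorganism ratio F/M = Q S₀ / (V X) = 13000 × 782 / (10938 × 2070) = 0.4490 d⁻¹.

F/M ≈ 0.449 d⁻¹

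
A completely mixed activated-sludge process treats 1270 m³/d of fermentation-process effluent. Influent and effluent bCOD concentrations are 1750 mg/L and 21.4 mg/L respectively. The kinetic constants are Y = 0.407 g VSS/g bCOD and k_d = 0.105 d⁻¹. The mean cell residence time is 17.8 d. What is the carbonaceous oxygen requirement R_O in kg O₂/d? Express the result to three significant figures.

R_O ≈ 1750 kg O₂/d

Y_obs = Y / (1 + k_d θ_c) = 0.407 / (1 + 0.105 × 17.8) = 0.407 / 2.869 = 0.1419.
Mass of bCOD removed per day: Q(S₀ − S) = 1270 × 1729 g/m³ = 2195 kg/d.
Biomass synthesised: P_X = Y_obs × 2195 = 311.4 kg VSS/d.
R_O = Q·ΔS − 1.42 P_X = 2195 − 442.2 = 1753 kg O₂/d.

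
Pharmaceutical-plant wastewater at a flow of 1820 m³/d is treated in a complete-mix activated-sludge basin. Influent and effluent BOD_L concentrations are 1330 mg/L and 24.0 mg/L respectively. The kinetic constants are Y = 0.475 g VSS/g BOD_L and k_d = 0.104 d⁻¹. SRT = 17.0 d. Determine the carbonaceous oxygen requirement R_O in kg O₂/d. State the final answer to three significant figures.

Y_obs = Y / (1 + k_d θ_c) = 0.475 / (1 + 0.104 × 17.0) = 0.475 / 2.768 = 0.1716.
Q·(S₀ − S) = 1820 × (1330 − 24.0) × 10⁻³ = 2377 kg/d removed.
P_X = Y_obs·Q·(S₀ − S) = 0.1716 × 2377 = 407.9 kg VSS/d.
R_O = Q·(S₀ − S) − 1.42·P_X = 2377 − 1.42 × 407.9 = 1798 kg O₂/d.

R_O ≈ 1800 kg O₂/d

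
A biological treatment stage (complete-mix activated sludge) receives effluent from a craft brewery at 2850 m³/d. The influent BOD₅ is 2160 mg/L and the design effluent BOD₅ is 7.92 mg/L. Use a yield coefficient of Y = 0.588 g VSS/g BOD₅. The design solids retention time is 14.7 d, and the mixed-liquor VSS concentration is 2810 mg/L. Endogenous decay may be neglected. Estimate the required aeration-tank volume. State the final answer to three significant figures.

Biomass mass balance (decay neglected): V·X = Y·Q·(S₀ − S)·θ_c, so V = 0.588 × 2850 × (2160 − 7.92) × 14.7 / 2810 = 18867 m³.

V ≈ 18900 m³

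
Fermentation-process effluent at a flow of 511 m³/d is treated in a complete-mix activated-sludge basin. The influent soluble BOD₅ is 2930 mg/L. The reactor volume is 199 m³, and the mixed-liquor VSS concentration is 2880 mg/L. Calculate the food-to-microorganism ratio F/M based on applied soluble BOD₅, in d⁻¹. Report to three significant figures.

Food-to-microorganism ratio F/M = Q S₀ / (V X) = 511 × 2930 / (199.0 × 2880) = 2.612 d⁻¹.

F/M ≈ 2.61 d⁻¹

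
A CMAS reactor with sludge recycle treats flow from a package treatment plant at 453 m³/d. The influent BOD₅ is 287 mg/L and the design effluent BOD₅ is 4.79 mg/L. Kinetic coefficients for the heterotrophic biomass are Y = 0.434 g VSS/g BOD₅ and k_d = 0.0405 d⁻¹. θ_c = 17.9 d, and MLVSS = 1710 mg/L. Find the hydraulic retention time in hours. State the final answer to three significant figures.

τ ≈ 17.8 h

Steady-state biomass mass balance: V·X·(1 + k_d·θ_c) = Y·Q·(S₀ − S)·θ_c, so V = 0.434 × 453 × (287 − 4.79) × 17.9 / [1710 × (1 + 0.0405 × 17.9)] = 9.93×10^5 / 2950 = 336.7 m³.
Hydraulic retention time τ = V/Q = 336.7 / 453 = 0.7433 d = 17.84 h.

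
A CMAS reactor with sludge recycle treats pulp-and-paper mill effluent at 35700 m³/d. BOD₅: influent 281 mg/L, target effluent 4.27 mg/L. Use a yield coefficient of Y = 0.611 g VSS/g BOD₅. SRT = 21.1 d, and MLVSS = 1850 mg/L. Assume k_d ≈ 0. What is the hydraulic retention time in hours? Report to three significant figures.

Biomass mass balance (decay neglected): V·X = Y·Q·(S₀ − S)·θ_c, so V = 0.611 × 35700 × (281 − 4.27) × 21.1 / 1850 = 68846 m³.
Hydraulic retention time τ = V/Q = 68846 / 35700 = 1.928 d = 46.28 h.

τ ≈ 46.3 h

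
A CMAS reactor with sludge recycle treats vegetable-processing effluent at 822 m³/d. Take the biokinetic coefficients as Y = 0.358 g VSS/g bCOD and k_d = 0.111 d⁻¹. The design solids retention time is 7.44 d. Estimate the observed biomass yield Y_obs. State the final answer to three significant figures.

The observed yield is Y_obs = Y/(1 + k_d·θ_c) = 0.358 / (1 + 0.111 × 7.44) = 0.358 / 1.826 = 0.1961 g VSS per g bCOD removed.

Y_obs ≈ 0.196 g VSS/g bCOD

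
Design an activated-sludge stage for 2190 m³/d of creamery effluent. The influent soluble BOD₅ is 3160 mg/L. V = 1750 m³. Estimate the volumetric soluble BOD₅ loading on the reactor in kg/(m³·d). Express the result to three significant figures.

Applied soluble BOD₅ load per unit volume = Q·S₀/V = (2190 × 3160/1000)/1750 = 3.955 kg soluble BOD₅·m⁻³·d⁻¹.

L_v ≈ 3.95 kg soluble BOD₅/(m³·d)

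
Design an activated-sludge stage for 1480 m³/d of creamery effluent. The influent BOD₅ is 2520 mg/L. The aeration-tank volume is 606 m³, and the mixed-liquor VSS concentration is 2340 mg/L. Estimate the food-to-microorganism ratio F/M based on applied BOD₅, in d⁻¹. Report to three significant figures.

F/M = Q·S₀ / (V·X) = 1480 × 2520 / (606.0 × 2340) = 2.630 g BOD₅·(g VSS·d)⁻¹.

F/M ≈ 2.63 d⁻¹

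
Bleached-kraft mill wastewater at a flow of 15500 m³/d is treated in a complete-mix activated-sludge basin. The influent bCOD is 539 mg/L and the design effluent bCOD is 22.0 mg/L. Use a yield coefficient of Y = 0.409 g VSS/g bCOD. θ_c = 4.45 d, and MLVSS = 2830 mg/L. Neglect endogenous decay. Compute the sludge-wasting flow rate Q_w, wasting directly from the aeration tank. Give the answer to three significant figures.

With k_d = 0 the design equation reduces to V = Y Q (S₀−S) θ_c / X = 0.409 × 15500 × (539 − 22.0) × 4.45 / 2830 = 5154 m³.
With mixed-liquor wasting, θ_c = V/Q_w, so Q_w = V/θ_c = 5154/4.45 = 1158 m³/d.

Q_w ≈ 1160 m³/d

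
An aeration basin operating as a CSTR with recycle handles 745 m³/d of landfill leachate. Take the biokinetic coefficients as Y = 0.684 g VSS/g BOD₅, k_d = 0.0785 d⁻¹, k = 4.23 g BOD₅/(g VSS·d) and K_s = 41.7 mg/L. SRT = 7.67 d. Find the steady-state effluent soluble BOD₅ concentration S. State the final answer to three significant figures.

S ≈ 3.24 mg/L

Effluent substrate depends only on kinetics and SRT: S = K_s(1 + k_d θ_c) / [θ_c(Yk − k_d) − 1] = 41.7 × (1 + 0.0785 × 7.67) / [7.67 × (0.684 × 4.23 − 0.0785) − 1] = 66.81 / 20.59 = 3.245 mg/L.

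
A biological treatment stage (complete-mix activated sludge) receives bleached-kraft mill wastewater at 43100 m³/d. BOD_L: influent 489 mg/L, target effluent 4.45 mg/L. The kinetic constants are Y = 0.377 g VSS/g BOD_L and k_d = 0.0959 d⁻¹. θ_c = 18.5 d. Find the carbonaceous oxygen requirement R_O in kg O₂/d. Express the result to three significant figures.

R_O ≈ 16900 kg O₂/d

The observed yield is Y_obs = Y/(1 + k_d·θ_c) = 0.377 / (1 + 0.0959 × 18.5) = 0.377 / 2.774 = 0.1359 g VSS per g BOD_L removed.
Mass of BOD_L removed per day: Q(S₀ − S) = 43100 × 484.6 g/m³ = 20884 kg/d.
Net sludge production P_X = 0.1359 × 20884 = 2838 kg VSS/d.
R_O = Q·(S₀ − S) − 1.42·P_X = 20884 − 1.42 × 2838 = 16854 kg O₂/d.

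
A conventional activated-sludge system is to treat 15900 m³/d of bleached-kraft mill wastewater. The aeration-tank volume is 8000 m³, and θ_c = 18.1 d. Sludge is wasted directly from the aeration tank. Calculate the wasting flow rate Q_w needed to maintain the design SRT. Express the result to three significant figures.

Q_w ≈ 442 m³/d

For wasting at MLVSS concentration, Q_w = V/θ_c = 8000/18.1 = 442.0 m³/d.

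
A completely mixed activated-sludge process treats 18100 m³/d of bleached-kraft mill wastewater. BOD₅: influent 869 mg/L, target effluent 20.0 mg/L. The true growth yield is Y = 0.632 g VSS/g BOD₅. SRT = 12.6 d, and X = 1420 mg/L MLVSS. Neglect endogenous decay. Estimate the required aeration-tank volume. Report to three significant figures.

V·X = Y·Q·ΔS·θ_c gives V = 0.632 × 18100 × (869 − 20.0) × 12.6 / 1420 = 86176 m³.

V ≈ 86200 m³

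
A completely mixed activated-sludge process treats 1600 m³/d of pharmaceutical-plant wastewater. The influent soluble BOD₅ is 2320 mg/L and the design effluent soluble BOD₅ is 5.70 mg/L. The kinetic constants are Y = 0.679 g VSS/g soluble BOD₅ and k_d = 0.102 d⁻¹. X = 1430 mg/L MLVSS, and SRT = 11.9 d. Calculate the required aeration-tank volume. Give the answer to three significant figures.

V ≈ 9450 m³

Steady-state biomass mass balance: V·X·(1 + k_d·θ_c) = Y·Q·(S₀ − S)·θ_c, so V = 0.679 × 1600 × (2320 − 5.70) × 11.9 / [1430 × (1 + 0.102 × 11.9)] = 2.99×10^7 / 3166 = 9451 m³.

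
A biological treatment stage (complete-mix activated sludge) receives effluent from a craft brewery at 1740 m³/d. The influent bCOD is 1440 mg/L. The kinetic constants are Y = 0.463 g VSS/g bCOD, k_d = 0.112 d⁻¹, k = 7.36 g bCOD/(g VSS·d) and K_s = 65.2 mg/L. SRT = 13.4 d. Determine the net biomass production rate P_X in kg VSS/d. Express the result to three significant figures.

Effluent substrate depends only on kinetics and SRT: S = K_s(1 + k_d θ_c) / [θ_c(Yk − k_d) − 1] = 65.2 × (1 + 0.112 × 13.4) / [13.4 × (0.463 × 7.36 − 0.112) − 1] = 163.1 / 43.16 = 3.778 mg/L.
Correct the yield for decay: Y_obs = Y/(1 + k_d θ_c) = 0.463 / (1 + 0.112 × 13.4) = 0.463 / 2.501 = 0.1851.
Q·(S₀ − S) = 1740 × (1440 − 3.78) × 10⁻³ = 2499 kg/d removed.
Biomass produced: P_X = Y_obs·Q·ΔS = 0.1851 × 2499 ≈ 462.7 kg VSS/d.

P_X ≈ 463 kg VSS/d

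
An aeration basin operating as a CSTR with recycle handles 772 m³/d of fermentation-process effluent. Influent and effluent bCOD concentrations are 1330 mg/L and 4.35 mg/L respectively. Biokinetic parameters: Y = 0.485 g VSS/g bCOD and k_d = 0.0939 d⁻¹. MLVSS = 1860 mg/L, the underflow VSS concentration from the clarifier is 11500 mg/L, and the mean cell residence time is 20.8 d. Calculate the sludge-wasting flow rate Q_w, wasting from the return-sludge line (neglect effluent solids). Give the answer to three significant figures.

Q_w ≈ 14.6 m³/d

Rearranging the biomass balance for a CMAS with decay, V = Y·Q·ΔS·θ_c / [X·(1+k_d θ_c)] = 0.485 × 772 × (1330 − 4.35) × 20.8 / [1860 × (1 + 0.0939 × 20.8)] = 1.03×10^7 / 5493 = 1880 m³.
θ_c = V·X/(Q_w·X_r) when wasting from the recycle, so Q_w = V·X/(θ_c·X_r) = 1880 × 1860 / (20.8 × 11500) = 14.62 m³/d.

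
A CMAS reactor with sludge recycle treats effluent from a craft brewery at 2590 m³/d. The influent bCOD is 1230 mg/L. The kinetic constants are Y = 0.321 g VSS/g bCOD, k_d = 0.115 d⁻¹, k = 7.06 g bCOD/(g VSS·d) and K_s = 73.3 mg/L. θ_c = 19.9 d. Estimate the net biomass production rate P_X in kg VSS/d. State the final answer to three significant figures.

P_X ≈ 310 kg VSS/d

Effluent substrate depends only on kinetics and SRT: S = K_s(1 + k_d θ_c) / [θ_c(Yk − k_d) − 1] = 73.3 × (1 + 0.115 × 19.9) / [19.9 × (0.321 × 7.06 − 0.115) − 1] = 241.0 / 41.81 = 5.765 mg/L.
Observed yield with endogenous decay: Y_obs = Y / (1 + k_d·θ_c) = 0.321 / (1 + 0.115 × 19.9) = 0.321 / 3.288 = 0.09761 g VSS/g bCOD.
ΔS = 1230 − 5.77 = 1224 mg/L, so the substrate removal rate is 2590 × 1224/1000 = 3171 kg bCOD/d.
Biomass produced: P_X = Y_obs·Q·ΔS = 0.09761 × 3171 ≈ 309.5 kg VSS/d.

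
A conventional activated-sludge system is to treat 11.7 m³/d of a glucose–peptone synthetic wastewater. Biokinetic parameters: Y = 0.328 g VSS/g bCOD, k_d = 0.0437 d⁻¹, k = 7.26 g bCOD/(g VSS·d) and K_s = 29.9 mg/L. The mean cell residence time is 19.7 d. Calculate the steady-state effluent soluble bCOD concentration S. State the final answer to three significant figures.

Effluent substrate depends only on kinetics and SRT: S = K_s(1 + k_d θ_c) / [θ_c(Yk − k_d) − 1] = 29.9 × (1 + 0.0437 × 19.7) / [19.7 × (0.328 × 7.26 − 0.0437) − 1] = 55.64 / 45.05 = 1.235 mg/L.

S ≈ 1.24 mg/L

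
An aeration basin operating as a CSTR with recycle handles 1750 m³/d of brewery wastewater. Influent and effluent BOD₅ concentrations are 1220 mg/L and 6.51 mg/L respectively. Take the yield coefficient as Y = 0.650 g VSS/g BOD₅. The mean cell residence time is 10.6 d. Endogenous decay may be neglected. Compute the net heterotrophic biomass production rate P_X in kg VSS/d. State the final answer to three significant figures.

P_X ≈ 1380 kg VSS/d

With endogenous decay neglected, the observed yield equals the true yield: Y_obs = Y = 0.650 g VSS/g BOD₅.
Mass of BOD₅ removed per day: Q(S₀ − S) = 1750 × 1213 g/m³ = 2124 kg/d.
Biomass produced: P_X = Y_obs·Q·ΔS = 0.6500 × 2124 ≈ 1380 kg VSS/d.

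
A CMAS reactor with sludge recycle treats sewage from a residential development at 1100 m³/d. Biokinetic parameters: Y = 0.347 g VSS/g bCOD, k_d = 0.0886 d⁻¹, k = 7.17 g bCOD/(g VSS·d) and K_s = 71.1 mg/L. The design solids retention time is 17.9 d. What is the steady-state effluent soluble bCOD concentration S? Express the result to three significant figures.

Effluent substrate depends only on kinetics and SRT: S = K_s(1 + k_d θ_c) / [θ_c(Yk − k_d) − 1] = 71.1 × (1 + 0.0886 × 17.9) / [17.9 × (0.347 × 7.17 − 0.0886) − 1] = 183.9 / 41.95 = 4.383 mg/L.

S ≈ 4.38 mg/L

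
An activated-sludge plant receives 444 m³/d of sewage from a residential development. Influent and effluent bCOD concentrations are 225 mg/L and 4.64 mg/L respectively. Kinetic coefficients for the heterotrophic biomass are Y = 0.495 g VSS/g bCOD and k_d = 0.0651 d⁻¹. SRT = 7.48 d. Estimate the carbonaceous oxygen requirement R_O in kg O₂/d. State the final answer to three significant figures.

R_O ≈ 51.6 kg O₂/d

Correct the yield for decay: Y_obs = Y/(1 + k_d θ_c) = 0.495 / (1 + 0.0651 × 7.48) = 0.495 / 1.487 = 0.3329.
ΔS = 225 − 4.64 = 220.4 mg/L, so the substrate removal rate is 444 × 220.4/1000 = 97.84 kg bCOD/d.
P_X = Y_obs·Q·(S₀ − S) = 0.3329 × 97.84 = 32.57 kg VSS/d.
Carbonaceous O₂ demand = substrate oxidised − cell-mass equivalent = 97.84 − 1.42 × 32.57 = 51.59 kg O₂/d.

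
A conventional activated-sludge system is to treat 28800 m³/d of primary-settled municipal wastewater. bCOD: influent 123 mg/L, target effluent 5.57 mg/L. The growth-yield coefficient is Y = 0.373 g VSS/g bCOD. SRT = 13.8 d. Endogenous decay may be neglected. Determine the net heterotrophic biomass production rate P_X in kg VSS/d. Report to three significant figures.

Since k_d ≈ 0, Y_obs = Y = 0.373 g VSS/g bCOD.
ΔS = 123 − 5.57 = 117.4 mg/L, so the substrate removal rate is 28800 × 117.4/1000 = 3382 kg bCOD/d.
So the net sludge growth is P_X = 0.3730 × 3382 = 1261 kg VSS/d.

P_X ≈ 1260 kg VSS/d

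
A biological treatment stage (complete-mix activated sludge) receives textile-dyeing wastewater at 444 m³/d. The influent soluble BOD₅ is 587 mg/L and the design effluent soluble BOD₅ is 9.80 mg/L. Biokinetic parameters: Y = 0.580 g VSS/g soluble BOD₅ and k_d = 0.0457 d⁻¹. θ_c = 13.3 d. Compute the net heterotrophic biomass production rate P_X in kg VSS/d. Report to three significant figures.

P_X ≈ 92.4 kg VSS/d

Correct the yield for decay: Y_obs = Y/(1 + k_d θ_c) = 0.580 / (1 + 0.0457 × 13.3) = 0.580 / 1.608 = 0.3607.
Substrate removed = Q·(S₀ − S) = 444 m³/d × (587 − 9.80) g/m³ = 2.56×10^5 g/d = 256.3 kg/d.
Biomass produced: P_X = Y_obs·Q·ΔS = 0.3607 × 256.3 ≈ 92.45 kg VSS/d.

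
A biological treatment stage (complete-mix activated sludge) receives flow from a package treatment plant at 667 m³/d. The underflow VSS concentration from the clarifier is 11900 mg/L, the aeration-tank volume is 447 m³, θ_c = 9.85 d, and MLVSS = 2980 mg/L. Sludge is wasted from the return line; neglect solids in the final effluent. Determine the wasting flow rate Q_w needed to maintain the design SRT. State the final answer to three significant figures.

Q_w ≈ 11.4 m³/d

θ_c = V·X/(Q_w·X_r) when wasting from the recycle, so Q_w = V·X/(θ_c·X_r) = 447.0 × 2980 / (9.85 × 11900) = 11.36 m³/d.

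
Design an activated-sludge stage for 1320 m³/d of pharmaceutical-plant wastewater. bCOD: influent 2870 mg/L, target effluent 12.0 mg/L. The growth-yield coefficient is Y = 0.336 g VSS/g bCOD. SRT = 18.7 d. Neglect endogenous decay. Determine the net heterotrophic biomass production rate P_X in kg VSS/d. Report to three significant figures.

P_X ≈ 1270 kg VSS/d

With endogenous decay neglected, the observed yield equals the true yield: Y_obs = Y = 0.336 g VSS/g bCOD.
ΔS = 2870 − 12.0 = 2858 mg/L, so the substrate removal rate is 1320 × 2858/1000 = 3773 kg bCOD/d.
So the net sludge growth is P_X = 0.3360 × 3773 = 1268 kg VSS/d.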